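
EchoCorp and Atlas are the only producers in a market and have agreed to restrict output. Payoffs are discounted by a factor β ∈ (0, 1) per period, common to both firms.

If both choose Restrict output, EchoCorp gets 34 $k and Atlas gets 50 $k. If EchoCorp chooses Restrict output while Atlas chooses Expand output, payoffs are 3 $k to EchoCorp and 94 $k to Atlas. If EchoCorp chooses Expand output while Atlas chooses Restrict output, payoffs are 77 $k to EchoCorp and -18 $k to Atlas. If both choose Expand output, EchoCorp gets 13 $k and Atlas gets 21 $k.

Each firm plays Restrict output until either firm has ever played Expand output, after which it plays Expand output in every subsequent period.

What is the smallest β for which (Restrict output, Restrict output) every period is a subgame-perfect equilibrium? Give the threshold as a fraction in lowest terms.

43/64

For EchoCorp: deviation gain 77−34 = 43, per-period punishment loss 34−13 = 21. IC gives β ≥ 43/64.
For Atlas: gain 44, loss 29 per period, so β ≥ 44/73.
The tighter constraint is EchoCorp's, so cooperation needs β ≥ 43/64.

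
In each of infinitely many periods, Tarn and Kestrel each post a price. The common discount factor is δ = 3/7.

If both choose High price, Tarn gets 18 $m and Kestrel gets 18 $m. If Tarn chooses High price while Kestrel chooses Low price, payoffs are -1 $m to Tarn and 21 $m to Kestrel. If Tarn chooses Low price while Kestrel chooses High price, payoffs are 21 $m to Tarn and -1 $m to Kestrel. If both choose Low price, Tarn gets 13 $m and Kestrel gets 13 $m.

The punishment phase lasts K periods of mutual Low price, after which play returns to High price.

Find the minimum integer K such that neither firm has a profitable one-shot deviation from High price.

IC: δ(1−δ^K)/(1−δ) ≥ (21−18)/(18−13) = 3/5.
With δ = 3/7: need 1 − δ^K ≥ 3/5·(1−3/7)/(3/7), i.e. δ^K ≤ 0.2000.
Since (3/7)^1 = 0.4286 and (3/7)^2 = 0.1837, the smallest such K is 2.

2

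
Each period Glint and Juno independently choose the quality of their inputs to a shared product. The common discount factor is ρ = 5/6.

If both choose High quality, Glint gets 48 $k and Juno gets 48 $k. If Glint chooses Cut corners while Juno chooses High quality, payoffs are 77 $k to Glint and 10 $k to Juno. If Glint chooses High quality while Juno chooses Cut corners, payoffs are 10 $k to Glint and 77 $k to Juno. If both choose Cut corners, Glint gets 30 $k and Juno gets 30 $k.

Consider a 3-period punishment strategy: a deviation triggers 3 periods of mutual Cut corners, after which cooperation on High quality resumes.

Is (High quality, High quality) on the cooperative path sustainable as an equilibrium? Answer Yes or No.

Yes

Comparing payoff streams over the 4 periods until play realigns: cooperate → 48(1+ρ+…+ρ^3); deviate → 77 + 30(ρ+…+ρ^3).
Cooperation is sustained iff (48−30)(ρ+…+ρ^3) ≥ 77−48.
ρ+…+ρ^3 = 5/6·(1−(5/6)^3)/(1−5/6) = 2.1065, and (77−48)/(48−30) = 1.6111.
2.1065 ≥ 1.6111, so cooperation is sustainable.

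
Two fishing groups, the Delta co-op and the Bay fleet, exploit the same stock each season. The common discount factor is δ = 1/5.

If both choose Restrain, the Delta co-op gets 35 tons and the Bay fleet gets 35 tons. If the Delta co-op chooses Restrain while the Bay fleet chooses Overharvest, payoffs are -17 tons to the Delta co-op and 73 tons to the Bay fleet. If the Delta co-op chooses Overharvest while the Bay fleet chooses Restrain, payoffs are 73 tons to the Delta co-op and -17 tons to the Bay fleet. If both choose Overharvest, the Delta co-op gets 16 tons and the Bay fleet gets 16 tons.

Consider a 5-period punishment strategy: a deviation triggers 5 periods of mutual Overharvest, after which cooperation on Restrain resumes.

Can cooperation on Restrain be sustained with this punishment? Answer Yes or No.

A one-shot deviation gives 73 now, then 16 for 5 periods, then back to 35.
Gain from deviating: (73−35) today; loss: (35−16) in each of the next 5 periods.
No-deviation condition: (35−16)(δ+…+δ^5) ≥ 73−35, i.e. δ+…+δ^5 ≥ 2.
At δ = 1/5: δ+…+δ^5 = 0.2499 < 2.0000.
So cooperation is not sustainable.

No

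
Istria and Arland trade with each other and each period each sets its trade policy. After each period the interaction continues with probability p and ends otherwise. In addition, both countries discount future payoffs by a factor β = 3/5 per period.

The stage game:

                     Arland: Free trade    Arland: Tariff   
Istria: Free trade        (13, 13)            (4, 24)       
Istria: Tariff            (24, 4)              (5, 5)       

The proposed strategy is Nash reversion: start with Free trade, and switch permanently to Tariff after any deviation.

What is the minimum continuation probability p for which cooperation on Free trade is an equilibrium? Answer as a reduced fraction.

55/57

With continuation probability p and discount β, the effective per-period discount factor is βp.
Grim-trigger IC: βp ≥ (24−13)/(24−5) = 11/19.
So p ≥ (11/19)/(3/5) = 55/57.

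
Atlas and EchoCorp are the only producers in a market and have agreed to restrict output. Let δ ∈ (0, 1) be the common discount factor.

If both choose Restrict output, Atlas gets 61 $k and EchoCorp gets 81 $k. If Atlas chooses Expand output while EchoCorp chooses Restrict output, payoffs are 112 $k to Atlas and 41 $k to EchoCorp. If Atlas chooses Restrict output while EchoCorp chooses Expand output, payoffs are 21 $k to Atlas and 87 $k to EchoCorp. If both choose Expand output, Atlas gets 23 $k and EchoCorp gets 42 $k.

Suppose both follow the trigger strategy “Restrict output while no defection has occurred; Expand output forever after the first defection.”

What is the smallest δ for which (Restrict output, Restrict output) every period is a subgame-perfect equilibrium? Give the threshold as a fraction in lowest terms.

51/89

For Atlas: deviation gain 112−61 = 51, per-period punishment loss 61−23 = 38. IC gives δ ≥ 51/89.
For EchoCorp: gain 6, loss 39 per period, so δ ≥ 6/45 = 2/15.
The tighter constraint is Atlas's, so cooperation needs δ ≥ 51/89.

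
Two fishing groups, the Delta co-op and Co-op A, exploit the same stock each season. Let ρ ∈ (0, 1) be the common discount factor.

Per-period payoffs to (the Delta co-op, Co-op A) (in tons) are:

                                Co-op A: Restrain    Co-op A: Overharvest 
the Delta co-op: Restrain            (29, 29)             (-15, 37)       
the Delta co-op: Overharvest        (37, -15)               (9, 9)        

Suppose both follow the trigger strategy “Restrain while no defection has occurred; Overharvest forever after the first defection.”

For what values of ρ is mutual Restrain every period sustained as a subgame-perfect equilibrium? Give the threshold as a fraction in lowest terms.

Cooperation forever yields 29 each period: 29/(1−ρ).
Deviating yields 37 once, then 9 forever: 37 + 9ρ/(1−ρ).
No profitable deviation requires 29/(1−ρ) ≥ 37 + 9ρ/(1−ρ).
Multiplying by (1−ρ): 29 ≥ 37(1−ρ) + 9ρ = 37 − 28ρ.
So 28ρ ≥ 8, i.e. ρ ≥ 8/28 = 2/7.

2/7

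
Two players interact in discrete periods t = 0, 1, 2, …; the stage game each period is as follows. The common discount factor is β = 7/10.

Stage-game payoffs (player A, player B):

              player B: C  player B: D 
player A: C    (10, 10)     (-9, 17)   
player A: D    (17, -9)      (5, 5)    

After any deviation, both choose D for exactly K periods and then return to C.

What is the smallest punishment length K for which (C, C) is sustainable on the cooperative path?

Need Σ_{k=1}^{K} β^k ≥ (17−10)/(10−5) = 1.4000 at β = 7/10.
At K = 2 the sum is 1.1900 < 1.4000; at K = 3 it is 1.5330 ≥ 1.4000.
So the minimum punishment length is K = 3.

3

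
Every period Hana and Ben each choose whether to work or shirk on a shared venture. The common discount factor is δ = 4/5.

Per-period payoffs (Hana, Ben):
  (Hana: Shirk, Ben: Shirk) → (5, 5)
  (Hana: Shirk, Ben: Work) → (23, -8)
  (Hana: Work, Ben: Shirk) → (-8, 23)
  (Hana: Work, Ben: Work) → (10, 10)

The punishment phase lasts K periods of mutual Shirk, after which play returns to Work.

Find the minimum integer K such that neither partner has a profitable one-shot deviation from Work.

Need Σ_{k=1}^{K} δ^k ≥ (23−10)/(10−5) = 2.6000 at δ = 4/5.
At K = 4 the sum is 2.3616 < 2.6000; at K = 5 it is 2.6893 ≥ 2.6000.
So the minimum punishment length is K = 5.

5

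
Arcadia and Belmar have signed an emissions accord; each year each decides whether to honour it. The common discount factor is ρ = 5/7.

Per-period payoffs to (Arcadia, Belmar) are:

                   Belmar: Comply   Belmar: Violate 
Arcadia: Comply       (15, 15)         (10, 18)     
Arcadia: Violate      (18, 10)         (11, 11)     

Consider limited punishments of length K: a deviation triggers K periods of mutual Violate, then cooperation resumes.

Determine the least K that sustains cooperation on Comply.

2

No profitable deviation requires (15−11)(ρ+…+ρ^K) ≥ 18−15, i.e. ρ+…+ρ^K ≥ 3/4 ≈ 0.7500.
With ρ = 5/7, the partial sums are K=1: 0.7143, K=2: 1.2245.
K = 2 is the first length at which the sum reaches 0.7500.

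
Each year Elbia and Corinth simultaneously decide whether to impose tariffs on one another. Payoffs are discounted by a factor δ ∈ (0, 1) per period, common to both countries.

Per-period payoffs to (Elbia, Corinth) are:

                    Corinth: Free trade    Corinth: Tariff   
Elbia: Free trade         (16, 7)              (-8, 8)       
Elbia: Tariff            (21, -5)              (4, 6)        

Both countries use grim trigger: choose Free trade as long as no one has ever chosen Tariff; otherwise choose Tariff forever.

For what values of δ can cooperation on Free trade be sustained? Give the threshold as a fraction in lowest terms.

1/2

For Elbia: deviation gain 21−16 = 5, per-period punishment loss 16−4 = 12. IC gives δ ≥ 5/17.
For Corinth: gain 1, loss 1 per period, so δ ≥ 1/2.
The tighter constraint is Corinth's, so cooperation needs δ ≥ 1/2.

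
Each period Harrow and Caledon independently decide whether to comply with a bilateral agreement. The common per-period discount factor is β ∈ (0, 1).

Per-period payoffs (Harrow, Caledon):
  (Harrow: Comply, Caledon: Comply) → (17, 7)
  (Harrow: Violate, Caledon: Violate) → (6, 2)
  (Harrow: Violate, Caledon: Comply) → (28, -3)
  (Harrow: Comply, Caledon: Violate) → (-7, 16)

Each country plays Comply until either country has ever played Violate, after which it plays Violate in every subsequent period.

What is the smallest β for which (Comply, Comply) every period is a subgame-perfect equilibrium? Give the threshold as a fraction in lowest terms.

9/14

For Harrow: deviation gain 28−17 = 11, per-period punishment loss 17−6 = 11. IC gives β ≥ 11/22 = 1/2.
For Caledon: gain 9, loss 5 per period, so β ≥ 9/14.
The tighter constraint is Caledon's, so cooperation needs β ≥ 9/14.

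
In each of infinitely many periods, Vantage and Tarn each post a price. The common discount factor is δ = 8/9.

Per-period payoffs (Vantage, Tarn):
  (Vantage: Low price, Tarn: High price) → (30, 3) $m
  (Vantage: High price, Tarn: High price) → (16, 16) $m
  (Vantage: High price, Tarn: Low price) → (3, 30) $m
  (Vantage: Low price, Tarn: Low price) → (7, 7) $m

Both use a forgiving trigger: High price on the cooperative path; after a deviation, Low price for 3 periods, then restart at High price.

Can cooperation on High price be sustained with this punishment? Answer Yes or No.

Comparing payoff streams over the 4 periods until play realigns: cooperate → 16(1+δ+…+δ^3); deviate → 30 + 7(δ+…+δ^3).
Cooperation is sustained iff (16−7)(δ+…+δ^3) ≥ 30−16.
δ+…+δ^3 = 8/9·(1−(8/9)^3)/(1−8/9) = 2.3813, and (30−16)/(16−7) = 1.5556.
2.3813 ≥ 1.5556, so cooperation is sustainable.

Yes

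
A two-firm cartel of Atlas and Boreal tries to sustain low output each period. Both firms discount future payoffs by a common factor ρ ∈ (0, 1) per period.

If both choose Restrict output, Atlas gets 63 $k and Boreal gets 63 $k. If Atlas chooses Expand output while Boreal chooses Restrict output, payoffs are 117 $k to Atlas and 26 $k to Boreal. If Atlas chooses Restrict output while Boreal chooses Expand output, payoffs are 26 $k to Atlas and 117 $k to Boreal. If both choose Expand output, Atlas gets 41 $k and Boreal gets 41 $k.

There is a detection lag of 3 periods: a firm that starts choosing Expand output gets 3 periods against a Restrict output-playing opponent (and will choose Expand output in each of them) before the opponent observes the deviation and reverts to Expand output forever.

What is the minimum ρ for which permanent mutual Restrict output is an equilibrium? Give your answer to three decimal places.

0.892

The best deviation is to choose Expand output for all 3 undetected periods, earning 117 each, then 41 forever once detected.
Deviation value: 117(1−ρ^3)/(1−ρ) + 41ρ^3/(1−ρ); cooperation value: 63/(1−ρ).
IC: 63 ≥ 117(1−ρ^3) + 41ρ^3 = 117 − 76ρ^3.
So ρ^3 ≥ 54/76 = 27/38, giving ρ ≥ (27/38)^(1/3) ≈ 0.892.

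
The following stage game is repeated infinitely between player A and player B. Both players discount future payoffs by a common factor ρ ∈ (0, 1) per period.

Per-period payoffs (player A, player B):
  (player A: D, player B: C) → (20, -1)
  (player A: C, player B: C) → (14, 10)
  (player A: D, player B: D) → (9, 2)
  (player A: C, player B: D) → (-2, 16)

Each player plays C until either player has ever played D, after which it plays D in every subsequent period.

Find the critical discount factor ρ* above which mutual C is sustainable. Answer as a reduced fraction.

For player A: deviation gain 20−14 = 6, per-period punishment loss 14−9 = 5. IC gives ρ ≥ 6/11.
For player B: gain 6, loss 8 per period, so ρ ≥ 6/14 = 3/7.
The tighter constraint is player A's, so cooperation needs ρ ≥ 6/11.

6/11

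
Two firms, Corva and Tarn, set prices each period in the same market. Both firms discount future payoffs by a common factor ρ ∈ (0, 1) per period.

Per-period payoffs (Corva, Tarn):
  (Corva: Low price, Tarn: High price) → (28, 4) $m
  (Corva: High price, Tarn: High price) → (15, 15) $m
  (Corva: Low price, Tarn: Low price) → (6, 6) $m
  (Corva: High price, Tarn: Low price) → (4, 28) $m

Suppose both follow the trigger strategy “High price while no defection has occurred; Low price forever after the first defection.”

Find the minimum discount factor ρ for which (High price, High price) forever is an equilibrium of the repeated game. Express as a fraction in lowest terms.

Cooperation forever yields 15 each period: 15/(1−ρ).
Deviating yields 28 once, then 6 forever: 28 + 6ρ/(1−ρ).
No profitable deviation requires 15/(1−ρ) ≥ 28 + 6ρ/(1−ρ).
Multiplying by (1−ρ): 15 ≥ 28(1−ρ) + 6ρ = 28 − 22ρ.
So 22ρ ≥ 13, i.e. ρ ≥ 13/22.

13/22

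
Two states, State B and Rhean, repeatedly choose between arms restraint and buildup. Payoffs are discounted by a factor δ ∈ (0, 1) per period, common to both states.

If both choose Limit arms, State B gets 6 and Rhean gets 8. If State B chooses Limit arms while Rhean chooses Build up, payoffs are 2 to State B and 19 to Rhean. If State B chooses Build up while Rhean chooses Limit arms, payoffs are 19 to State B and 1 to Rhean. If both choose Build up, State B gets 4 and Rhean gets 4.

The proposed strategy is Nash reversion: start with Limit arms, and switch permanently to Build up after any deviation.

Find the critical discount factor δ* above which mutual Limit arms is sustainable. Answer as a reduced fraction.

For State B: deviation gain 19−6 = 13, per-period punishment loss 6−4 = 2. IC gives δ ≥ 13/15.
For Rhean: gain 11, loss 4 per period, so δ ≥ 11/15.
The tighter constraint is State B's, so cooperation needs δ ≥ 13/15.

13/15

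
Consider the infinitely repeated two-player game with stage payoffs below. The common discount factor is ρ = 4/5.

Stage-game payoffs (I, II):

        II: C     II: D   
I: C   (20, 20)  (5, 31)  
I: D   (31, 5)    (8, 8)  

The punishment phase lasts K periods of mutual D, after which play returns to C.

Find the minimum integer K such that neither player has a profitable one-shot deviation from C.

2

Need Σ_{k=1}^{K} ρ^k ≥ (31−20)/(20−8) = 0.9167 at ρ = 4/5.
At K = 1 the sum is 0.8000 < 0.9167; at K = 2 it is 1.4400 ≥ 0.9167.
So the minimum punishment length is K = 2.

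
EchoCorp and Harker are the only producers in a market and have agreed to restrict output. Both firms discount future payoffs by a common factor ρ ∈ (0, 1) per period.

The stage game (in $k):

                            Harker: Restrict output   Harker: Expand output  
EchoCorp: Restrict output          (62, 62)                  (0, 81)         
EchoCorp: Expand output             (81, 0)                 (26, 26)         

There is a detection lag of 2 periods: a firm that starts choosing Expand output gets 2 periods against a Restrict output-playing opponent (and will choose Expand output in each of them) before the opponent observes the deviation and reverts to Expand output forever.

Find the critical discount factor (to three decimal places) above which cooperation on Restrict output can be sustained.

0.588

A deviator earns 81 for 2 periods, then 26 forever; cooperating earns 62 forever. Multiplying the IC by (1−ρ):
62 ≥ 81(1−ρ^2) + 26ρ^2, so 55·ρ^2 ≥ 19 and ρ^2 ≥ 19/55.
ρ ≥ (19/55)^(1/2) ≈ 0.588.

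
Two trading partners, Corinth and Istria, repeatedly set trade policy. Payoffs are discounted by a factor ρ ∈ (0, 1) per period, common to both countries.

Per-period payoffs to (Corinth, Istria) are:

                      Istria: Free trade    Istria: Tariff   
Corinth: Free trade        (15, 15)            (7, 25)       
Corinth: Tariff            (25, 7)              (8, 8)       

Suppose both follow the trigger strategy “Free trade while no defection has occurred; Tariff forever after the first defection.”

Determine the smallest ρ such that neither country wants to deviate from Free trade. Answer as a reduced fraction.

Cooperation forever yields 15 each period: 15/(1−ρ).
Deviating yields 25 once, then 8 forever: 25 + 8ρ/(1−ρ).
No profitable deviation requires 15/(1−ρ) ≥ 25 + 8ρ/(1−ρ).
Multiplying by (1−ρ): 15 ≥ 25(1−ρ) + 8ρ = 25 − 17ρ.
So 17ρ ≥ 10, i.e. ρ ≥ 10/17.

10/17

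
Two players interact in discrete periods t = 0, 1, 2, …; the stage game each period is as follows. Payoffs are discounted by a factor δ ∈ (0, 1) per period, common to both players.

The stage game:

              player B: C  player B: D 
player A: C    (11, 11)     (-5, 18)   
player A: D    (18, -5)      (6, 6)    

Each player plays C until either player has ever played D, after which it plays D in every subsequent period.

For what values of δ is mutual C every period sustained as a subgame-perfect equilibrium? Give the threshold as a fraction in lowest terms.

One-period gain from deviating is 18 − 11 = 7. The loss is 11 − 6 = 5 in every subsequent period, with present value 5·δ/(1−δ).
Deviation is unprofitable when 5·δ/(1−δ) ≥ 7, i.e. δ/(1−δ) ≥ 7/5.
Equivalently δ ≥ 7/(7+5) = 7/12.

7/12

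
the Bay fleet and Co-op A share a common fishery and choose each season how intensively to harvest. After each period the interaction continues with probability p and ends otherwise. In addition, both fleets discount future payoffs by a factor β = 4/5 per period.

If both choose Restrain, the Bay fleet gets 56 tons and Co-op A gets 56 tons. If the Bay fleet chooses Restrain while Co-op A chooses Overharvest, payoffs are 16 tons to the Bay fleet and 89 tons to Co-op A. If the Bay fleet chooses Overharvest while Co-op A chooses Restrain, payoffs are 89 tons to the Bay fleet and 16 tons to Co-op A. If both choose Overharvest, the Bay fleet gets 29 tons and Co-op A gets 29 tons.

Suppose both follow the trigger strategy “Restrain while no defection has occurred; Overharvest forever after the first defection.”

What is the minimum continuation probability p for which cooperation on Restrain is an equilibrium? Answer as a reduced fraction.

With continuation probability p and discount β, the effective per-period discount factor is βp.
Grim-trigger IC: βp ≥ (89−56)/(89−29) = 11/20.
So p ≥ (11/20)/(4/5) = 11/16.

11/16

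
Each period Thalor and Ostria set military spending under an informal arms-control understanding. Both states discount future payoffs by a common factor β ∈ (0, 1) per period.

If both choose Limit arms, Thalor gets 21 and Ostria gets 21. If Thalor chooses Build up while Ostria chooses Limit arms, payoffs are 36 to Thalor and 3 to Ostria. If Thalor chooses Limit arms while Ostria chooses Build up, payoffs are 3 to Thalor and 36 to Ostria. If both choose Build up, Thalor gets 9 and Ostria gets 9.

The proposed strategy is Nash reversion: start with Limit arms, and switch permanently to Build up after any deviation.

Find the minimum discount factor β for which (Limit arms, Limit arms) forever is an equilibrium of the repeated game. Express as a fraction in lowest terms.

5/9

Cooperation forever yields 21 each period: 21/(1−β).
Deviating yields 36 once, then 9 forever: 36 + 9β/(1−β).
No profitable deviation requires 21/(1−β) ≥ 36 + 9β/(1−β).
Multiplying by (1−β): 21 ≥ 36(1−β) + 9β = 36 − 27β.
So 27β ≥ 15, i.e. β ≥ 15/27 = 5/9.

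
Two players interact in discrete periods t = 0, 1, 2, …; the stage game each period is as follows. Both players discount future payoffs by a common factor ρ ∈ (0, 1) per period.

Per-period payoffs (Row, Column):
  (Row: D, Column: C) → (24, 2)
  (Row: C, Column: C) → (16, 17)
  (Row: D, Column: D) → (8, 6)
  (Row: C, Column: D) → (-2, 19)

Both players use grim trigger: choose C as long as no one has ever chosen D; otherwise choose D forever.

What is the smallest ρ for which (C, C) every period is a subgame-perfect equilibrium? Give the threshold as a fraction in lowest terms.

Row's threshold: (24−16)/(24−8) = 1/2.
Column's threshold: (19−17)/(19−6) = 2/13.
1/2 > 2/13, so Row binds and ρ* = 1/2.

1/2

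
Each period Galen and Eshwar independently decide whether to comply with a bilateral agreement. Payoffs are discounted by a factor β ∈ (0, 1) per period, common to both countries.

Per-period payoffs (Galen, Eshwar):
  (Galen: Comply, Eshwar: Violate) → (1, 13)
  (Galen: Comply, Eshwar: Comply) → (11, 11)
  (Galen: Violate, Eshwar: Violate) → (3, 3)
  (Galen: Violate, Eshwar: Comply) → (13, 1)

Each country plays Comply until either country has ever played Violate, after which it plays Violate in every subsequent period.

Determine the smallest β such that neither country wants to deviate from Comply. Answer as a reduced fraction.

1/5

Cooperation forever yields 11 each period: 11/(1−β).
Deviating yields 13 once, then 3 forever: 13 + 3β/(1−β).
No profitable deviation requires 11/(1−β) ≥ 13 + 3β/(1−β).
Multiplying by (1−β): 11 ≥ 13(1−β) + 3β = 13 − 10β.
So 10β ≥ 2, i.e. β ≥ 2/10 = 1/5.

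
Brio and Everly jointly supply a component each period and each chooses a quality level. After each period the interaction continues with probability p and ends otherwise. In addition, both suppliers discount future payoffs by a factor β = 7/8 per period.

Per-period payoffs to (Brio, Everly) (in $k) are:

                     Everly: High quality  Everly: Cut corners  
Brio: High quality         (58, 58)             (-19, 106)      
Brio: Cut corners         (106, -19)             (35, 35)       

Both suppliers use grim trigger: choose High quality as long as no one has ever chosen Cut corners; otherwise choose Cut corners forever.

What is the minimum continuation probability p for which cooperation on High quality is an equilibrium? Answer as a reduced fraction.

384/497

With continuation probability p and discount β, the effective per-period discount factor is βp.
Grim-trigger IC: βp ≥ (106−58)/(106−35) = 48/71.
So p ≥ (48/71)/(7/8) = 384/497.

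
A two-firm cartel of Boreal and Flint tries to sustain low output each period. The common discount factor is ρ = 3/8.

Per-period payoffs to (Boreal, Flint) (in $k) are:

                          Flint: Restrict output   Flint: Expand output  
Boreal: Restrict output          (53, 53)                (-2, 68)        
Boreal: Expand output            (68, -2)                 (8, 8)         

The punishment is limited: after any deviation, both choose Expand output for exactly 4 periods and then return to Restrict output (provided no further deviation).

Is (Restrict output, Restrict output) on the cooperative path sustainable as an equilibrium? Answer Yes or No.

Yes

IC: ρ+…+ρ^4 ≥ (68−53)/(53−8) = 1/3.
At ρ = 3/8: partial sum = 0.5881 ≥ 0.3333. Cooperation sustainable.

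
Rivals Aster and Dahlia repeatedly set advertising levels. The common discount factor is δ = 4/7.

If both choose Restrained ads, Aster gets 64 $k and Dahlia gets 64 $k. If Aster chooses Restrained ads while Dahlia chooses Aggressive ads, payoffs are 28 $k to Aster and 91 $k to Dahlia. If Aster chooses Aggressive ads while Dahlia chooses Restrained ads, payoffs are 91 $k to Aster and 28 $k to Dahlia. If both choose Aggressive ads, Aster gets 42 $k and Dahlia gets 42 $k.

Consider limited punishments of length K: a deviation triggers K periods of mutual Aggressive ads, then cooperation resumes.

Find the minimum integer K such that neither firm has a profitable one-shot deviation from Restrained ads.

5

IC: δ(1−δ^K)/(1−δ) ≥ (91−64)/(64−42) = 27/22.
With δ = 4/7: need 1 − δ^K ≥ 27/22·(1−4/7)/(4/7), i.e. δ^K ≤ 0.0795.
Since (4/7)^4 = 0.1066 and (4/7)^5 = 0.0609, the smallest such K is 5.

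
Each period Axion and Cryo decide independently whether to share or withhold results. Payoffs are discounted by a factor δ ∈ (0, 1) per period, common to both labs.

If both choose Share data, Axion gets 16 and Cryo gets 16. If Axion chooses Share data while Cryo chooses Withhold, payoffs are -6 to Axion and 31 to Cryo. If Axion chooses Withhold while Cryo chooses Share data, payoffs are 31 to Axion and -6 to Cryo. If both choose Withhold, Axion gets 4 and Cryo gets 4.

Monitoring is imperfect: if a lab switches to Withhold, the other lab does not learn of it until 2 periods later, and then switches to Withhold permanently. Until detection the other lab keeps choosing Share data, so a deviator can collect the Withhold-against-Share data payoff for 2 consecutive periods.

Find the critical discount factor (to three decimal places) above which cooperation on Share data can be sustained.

0.745

The best deviation is to choose Withhold for all 2 undetected periods, earning 31 each, then 4 forever once detected.
Deviation value: 31(1−δ^2)/(1−δ) + 4δ^2/(1−δ); cooperation value: 16/(1−δ).
IC: 16 ≥ 31(1−δ^2) + 4δ^2 = 31 − 27δ^2.
So δ^2 ≥ 15/27 = 5/9, giving δ ≥ (5/9)^(1/2) ≈ 0.745.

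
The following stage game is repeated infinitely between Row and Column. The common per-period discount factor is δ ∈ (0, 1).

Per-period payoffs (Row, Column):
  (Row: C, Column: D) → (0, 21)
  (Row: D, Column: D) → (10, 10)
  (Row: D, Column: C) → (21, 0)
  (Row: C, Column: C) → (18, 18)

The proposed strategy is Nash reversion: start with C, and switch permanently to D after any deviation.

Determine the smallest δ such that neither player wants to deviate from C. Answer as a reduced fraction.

3/11

18/(1−δ) ≥ 21 + 10δ/(1−δ)
18 ≥ 21 − 11δ
δ ≥ 3/11.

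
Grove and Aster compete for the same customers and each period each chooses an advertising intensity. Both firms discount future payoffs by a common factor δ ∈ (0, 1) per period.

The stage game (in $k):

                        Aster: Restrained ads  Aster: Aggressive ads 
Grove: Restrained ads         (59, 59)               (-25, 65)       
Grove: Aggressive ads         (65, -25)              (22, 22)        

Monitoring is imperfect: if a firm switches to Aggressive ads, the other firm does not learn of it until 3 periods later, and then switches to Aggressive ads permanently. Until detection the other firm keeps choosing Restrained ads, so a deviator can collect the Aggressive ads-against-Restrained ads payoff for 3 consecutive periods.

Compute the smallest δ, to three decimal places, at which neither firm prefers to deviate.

A deviator earns 65 for 3 periods, then 22 forever; cooperating earns 59 forever. Multiplying the IC by (1−δ):
59 ≥ 65(1−δ^3) + 22δ^3, so 43·δ^3 ≥ 6 and δ^3 ≥ 6/43.
δ ≥ (6/43)^(1/3) ≈ 0.519.

0.519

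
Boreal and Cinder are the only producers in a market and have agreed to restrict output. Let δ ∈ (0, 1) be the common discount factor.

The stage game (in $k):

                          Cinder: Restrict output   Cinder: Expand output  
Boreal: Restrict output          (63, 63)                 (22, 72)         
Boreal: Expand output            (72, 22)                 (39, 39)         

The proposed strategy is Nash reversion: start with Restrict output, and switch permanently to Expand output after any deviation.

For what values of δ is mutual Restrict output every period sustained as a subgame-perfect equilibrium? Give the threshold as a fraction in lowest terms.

Cooperation forever yields 63 each period: 63/(1−δ).
Deviating yields 72 once, then 39 forever: 72 + 39δ/(1−δ).
No profitable deviation requires 63/(1−δ) ≥ 72 + 39δ/(1−δ).
Multiplying by (1−δ): 63 ≥ 72(1−δ) + 39δ = 72 − 33δ.
So 33δ ≥ 9, i.e. δ ≥ 9/33 = 3/11.

3/11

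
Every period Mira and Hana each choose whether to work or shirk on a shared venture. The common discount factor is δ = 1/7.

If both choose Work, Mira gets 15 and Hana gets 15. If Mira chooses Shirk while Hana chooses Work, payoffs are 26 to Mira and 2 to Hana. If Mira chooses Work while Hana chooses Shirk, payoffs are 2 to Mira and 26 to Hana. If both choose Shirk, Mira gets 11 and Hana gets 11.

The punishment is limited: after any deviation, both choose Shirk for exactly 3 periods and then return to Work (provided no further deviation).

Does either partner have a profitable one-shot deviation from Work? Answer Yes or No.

Comparing payoff streams over the 4 periods until play realigns: cooperate → 15(1+δ+…+δ^3); deviate → 26 + 11(δ+…+δ^3).
Cooperation is sustained iff (15−11)(δ+…+δ^3) ≥ 26−15.
δ+…+δ^3 = 1/7·(1−(1/7)^3)/(1−1/7) = 0.1662, and (26−15)/(15−11) = 2.7500.
0.1662 < 2.7500, so cooperation is not sustainable.

Yes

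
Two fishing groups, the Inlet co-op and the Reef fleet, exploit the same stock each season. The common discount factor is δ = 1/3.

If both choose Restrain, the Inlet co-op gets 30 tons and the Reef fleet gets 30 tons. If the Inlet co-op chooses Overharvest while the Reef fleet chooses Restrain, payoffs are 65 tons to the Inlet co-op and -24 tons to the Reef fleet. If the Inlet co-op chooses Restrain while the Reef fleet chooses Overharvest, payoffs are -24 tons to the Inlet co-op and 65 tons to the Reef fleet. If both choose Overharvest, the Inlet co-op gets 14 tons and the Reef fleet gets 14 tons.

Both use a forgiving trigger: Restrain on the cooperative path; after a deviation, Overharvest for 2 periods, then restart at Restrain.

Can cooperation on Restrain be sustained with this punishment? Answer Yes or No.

No

A one-shot deviation gives 65 now, then 14 for 2 periods, then back to 30.
Gain from deviating: (65−30) today; loss: (30−14) in each of the next 2 periods.
No-deviation condition: (30−14)(δ+…+δ^2) ≥ 65−30, i.e. δ+…+δ^2 ≥ 35/16.
At δ = 1/3: δ+…+δ^2 = 0.4444 < 2.1875.
So cooperation is not sustainable.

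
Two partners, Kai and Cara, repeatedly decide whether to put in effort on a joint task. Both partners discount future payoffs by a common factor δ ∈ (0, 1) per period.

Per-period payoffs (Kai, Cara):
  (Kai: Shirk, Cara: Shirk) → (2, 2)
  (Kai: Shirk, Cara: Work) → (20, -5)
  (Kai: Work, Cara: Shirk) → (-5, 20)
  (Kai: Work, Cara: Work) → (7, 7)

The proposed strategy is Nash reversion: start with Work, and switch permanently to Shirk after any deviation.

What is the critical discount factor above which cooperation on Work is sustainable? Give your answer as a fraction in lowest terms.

Under grim trigger the critical discount factor is (T−C)/(T−P) with T = 20, C = 7, P = 2.
δ* = (20−7)/(20−2) = 13/18.

13/18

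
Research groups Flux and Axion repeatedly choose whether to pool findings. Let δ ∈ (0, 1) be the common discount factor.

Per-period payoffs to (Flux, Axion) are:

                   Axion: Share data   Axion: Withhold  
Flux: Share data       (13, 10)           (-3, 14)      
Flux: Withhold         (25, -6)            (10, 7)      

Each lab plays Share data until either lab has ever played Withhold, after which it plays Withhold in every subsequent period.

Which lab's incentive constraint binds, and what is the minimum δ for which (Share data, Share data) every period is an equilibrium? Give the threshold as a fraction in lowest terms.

Flux; δ ≥ 4/5

Flux's threshold: (25−13)/(25−10) = 4/5.
Axion's threshold: (14−10)/(14−7) = 4/7.
4/5 > 4/7, so Flux binds and δ* = 4/5.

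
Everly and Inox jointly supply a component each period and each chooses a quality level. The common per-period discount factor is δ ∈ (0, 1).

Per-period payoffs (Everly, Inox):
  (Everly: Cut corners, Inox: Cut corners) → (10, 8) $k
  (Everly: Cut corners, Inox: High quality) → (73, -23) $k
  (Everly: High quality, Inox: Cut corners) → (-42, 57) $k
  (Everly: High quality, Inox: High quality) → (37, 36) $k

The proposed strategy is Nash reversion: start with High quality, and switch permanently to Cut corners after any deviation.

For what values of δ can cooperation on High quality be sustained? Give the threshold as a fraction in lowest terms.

For Everly: deviation gain 73−37 = 36, per-period punishment loss 37−10 = 27. IC gives δ ≥ 36/63 = 4/7.
For Inox: gain 21, loss 28 per period, so δ ≥ 21/49 = 3/7.
The tighter constraint is Everly's, so cooperation needs δ ≥ 4/7.

4/7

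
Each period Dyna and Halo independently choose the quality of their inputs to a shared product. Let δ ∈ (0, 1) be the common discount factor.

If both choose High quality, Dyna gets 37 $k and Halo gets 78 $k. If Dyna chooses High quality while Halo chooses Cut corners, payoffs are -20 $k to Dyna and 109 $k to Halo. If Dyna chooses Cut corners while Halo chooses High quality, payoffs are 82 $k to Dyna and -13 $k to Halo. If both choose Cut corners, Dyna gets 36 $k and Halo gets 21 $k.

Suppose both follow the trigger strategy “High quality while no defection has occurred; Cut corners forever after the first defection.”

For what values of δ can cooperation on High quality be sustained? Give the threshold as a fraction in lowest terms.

Dyna: cooperation gives 37 each period; deviation gives 82 once then 36 forever.
  37/(1−δ) ≥ 82 + 36δ/(1−δ) ⇒ δ ≥ 45/46.
Halo: cooperation gives 78 each period; deviation gives 109 once then 21 forever.
  δ ≥ 31/88.
Both must hold, so the binding constraint is Dyna's: δ ≥ 45/46.

45/46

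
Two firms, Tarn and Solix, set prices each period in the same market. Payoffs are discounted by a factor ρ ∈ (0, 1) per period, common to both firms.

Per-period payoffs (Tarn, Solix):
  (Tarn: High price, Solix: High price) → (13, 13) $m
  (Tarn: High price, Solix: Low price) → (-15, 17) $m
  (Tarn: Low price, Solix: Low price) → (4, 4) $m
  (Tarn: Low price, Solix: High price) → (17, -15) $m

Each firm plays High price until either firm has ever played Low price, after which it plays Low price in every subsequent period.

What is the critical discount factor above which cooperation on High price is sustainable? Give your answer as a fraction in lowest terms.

Under grim trigger the critical discount factor is (T−C)/(T−P) with T = 17, C = 13, P = 4.
ρ* = (17−13)/(17−4) = 4/13.

4/13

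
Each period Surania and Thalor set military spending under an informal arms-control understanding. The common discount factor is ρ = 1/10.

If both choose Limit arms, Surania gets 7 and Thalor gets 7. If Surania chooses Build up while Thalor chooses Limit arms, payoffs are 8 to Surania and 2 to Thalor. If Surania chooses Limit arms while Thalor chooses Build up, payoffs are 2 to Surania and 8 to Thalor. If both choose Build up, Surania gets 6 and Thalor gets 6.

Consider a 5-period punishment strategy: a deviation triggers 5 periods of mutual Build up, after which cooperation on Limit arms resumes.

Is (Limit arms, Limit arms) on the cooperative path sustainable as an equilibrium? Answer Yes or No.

IC: ρ+…+ρ^5 ≥ (8−7)/(7−6) = 1.
At ρ = 1/10: partial sum = 0.1111 < 1.0000. Cooperation not sustainable.

No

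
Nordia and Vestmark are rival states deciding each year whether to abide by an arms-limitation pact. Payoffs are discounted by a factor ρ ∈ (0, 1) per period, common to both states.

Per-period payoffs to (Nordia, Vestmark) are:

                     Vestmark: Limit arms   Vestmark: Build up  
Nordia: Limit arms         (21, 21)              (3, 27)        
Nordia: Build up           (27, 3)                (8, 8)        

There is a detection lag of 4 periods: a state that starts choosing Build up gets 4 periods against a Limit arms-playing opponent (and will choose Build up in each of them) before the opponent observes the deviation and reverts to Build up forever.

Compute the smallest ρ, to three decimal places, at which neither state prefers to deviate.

0.750

A deviator earns 27 for 4 periods, then 8 forever; cooperating earns 21 forever. Multiplying the IC by (1−ρ):
21 ≥ 27(1−ρ^4) + 8ρ^4, so 19·ρ^4 ≥ 6 and ρ^4 ≥ 6/19.
ρ ≥ (6/19)^(1/4) ≈ 0.750.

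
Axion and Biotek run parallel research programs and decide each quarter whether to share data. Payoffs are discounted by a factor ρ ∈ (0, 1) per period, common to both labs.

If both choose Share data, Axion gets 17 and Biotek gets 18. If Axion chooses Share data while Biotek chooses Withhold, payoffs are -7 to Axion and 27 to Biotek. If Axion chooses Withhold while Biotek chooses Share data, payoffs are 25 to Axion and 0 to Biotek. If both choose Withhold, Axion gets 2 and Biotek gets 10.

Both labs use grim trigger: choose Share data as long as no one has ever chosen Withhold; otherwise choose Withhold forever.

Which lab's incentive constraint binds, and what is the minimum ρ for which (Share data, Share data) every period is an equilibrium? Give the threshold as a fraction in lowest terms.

For Axion: deviation gain 25−17 = 8, per-period punishment loss 17−2 = 15. IC gives ρ ≥ 8/23.
For Biotek: gain 9, loss 8 per period, so ρ ≥ 9/17.
The tighter constraint is Biotek's, so cooperation needs ρ ≥ 9/17.

Biotek; ρ ≥ 9/17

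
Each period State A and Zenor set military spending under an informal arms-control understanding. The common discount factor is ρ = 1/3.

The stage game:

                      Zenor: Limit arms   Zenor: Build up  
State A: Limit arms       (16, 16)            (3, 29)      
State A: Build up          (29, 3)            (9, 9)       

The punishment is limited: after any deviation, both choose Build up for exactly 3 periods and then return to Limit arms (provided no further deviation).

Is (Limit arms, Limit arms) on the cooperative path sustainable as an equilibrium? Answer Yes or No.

Comparing payoff streams over the 4 periods until play realigns: cooperate → 16(1+ρ+…+ρ^3); deviate → 29 + 9(ρ+…+ρ^3).
Cooperation is sustained iff (16−9)(ρ+…+ρ^3) ≥ 29−16.
ρ+…+ρ^3 = 1/3·(1−(1/3)^3)/(1−1/3) = 0.4815, and (29−16)/(16−9) = 1.8571.
0.4815 < 1.8571, so cooperation is not sustainable.

No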